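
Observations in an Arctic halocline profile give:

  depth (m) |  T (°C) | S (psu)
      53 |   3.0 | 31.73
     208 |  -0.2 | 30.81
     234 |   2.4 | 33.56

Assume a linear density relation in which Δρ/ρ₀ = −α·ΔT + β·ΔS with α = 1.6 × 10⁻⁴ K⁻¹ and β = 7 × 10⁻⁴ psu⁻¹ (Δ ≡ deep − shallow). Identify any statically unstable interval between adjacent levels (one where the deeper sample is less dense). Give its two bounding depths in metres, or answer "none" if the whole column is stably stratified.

Evaluate Δρ/ρ₀ = −αΔT + βΔS across each adjacent pair:
  53–208 m: −αΔT+βΔS = −(1.6 × 10⁻⁴)(-3.2)+(7 × 10⁻⁴)(-0.92) = -1.3 × 10⁻⁴ → UNSTABLE
  208–234 m: −αΔT+βΔS = −(1.6 × 10⁻⁴)(+2.6)+(7 × 10⁻⁴)(+2.75) = 1.5 × 10⁻³ → stable
The 53–208 m interval has Δρ < 0: lighter water underlies denser water.

53–208 m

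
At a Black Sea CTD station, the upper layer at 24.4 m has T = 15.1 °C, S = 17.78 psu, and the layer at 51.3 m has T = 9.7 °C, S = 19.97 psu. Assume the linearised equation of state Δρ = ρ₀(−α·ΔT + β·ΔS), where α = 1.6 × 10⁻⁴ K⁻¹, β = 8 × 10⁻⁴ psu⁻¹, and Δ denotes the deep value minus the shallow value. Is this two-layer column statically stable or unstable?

stable

ΔT = 9.7 − 15.1 = -5.4 K and ΔS = 19.97 − 17.78 = +2.19 psu (deep − shallow).
−αΔT = 8.64 × 10⁻⁴; βΔS = 1.752 × 10⁻³; sum Δρ/ρ₀ = 2.616 × 10⁻³.
Δρ/ρ₀ > 0, so Δρ > 0: deeper water is denser → statically stable.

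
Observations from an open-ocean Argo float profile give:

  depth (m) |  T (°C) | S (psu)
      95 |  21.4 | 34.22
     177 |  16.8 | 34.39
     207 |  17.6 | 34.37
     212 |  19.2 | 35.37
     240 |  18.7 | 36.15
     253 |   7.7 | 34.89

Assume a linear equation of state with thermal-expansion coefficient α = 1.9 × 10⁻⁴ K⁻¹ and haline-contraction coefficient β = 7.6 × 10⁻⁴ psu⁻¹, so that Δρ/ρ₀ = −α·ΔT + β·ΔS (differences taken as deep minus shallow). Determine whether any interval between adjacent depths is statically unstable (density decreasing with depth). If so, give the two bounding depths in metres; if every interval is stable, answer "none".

Evaluate Δρ/ρ₀ = −αΔT + βΔS across each adjacent pair:
  95–177 m: −αΔT+βΔS = −(1.9 × 10⁻⁴)(-4.6)+(7.6 × 10⁻⁴)(+0.17) = 1.0 × 10⁻³ → stable
  177–207 m: −αΔT+βΔS = −(1.9 × 10⁻⁴)(+0.8)+(7.6 × 10⁻⁴)(-0.02) = -1.7 × 10⁻⁴ → UNSTABLE
  207–212 m: −αΔT+βΔS = −(1.9 × 10⁻⁴)(+1.6)+(7.6 × 10⁻⁴)(+1.00) = 4.6 × 10⁻⁴ → stable
  212–240 m: −αΔT+βΔS = −(1.9 × 10⁻⁴)(-0.5)+(7.6 × 10⁻⁴)(+0.78) = 6.9 × 10⁻⁴ → stable
  240–253 m: −αΔT+βΔS = −(1.9 × 10⁻⁴)(-11.0)+(7.6 × 10⁻⁴)(-1.26) = 1.1 × 10⁻³ → stable
The 177–207 m interval has Δρ < 0: lighter water underlies denser water.

177–207 m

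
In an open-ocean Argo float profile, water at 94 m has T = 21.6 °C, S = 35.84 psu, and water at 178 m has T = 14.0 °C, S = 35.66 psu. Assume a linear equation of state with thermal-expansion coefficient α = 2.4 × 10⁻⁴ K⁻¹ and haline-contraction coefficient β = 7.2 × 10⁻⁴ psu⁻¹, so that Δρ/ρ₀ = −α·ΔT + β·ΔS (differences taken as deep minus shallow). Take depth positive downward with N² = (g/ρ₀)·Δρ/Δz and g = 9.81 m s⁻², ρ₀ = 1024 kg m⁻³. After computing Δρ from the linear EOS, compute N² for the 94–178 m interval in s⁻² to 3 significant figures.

1.98 × 10⁻⁴ s⁻²

ΔT = -7.6 K, ΔS = -0.18 psu (deep − shallow).
Δρ/ρ₀ = −αΔT + βΔS = 1.824 × 10⁻³ − 1.296 × 10⁻⁴ = 1.6944 × 10⁻³, so Δρ ≈ 1.735 kg m⁻³.
N² = (g/ρ₀)·Δρ/Δz = g·(Δρ/ρ₀)/Δz = 9.81 × 1.6944 × 10⁻³ / 84 = 1.9788 × 10⁻⁴ s⁻² ≈ 1.98 × 10⁻⁴ s⁻².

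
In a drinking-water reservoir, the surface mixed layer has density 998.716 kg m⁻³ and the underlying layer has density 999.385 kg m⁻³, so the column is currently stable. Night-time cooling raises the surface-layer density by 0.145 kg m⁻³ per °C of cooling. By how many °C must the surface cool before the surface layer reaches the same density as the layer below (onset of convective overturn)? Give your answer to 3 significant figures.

Density deficit of the surface layer: 999.385 − 998.716 = 0.669 kg m⁻³.
Required change = 0.669 / 0.145 = 4.61 °C.

4.61 °C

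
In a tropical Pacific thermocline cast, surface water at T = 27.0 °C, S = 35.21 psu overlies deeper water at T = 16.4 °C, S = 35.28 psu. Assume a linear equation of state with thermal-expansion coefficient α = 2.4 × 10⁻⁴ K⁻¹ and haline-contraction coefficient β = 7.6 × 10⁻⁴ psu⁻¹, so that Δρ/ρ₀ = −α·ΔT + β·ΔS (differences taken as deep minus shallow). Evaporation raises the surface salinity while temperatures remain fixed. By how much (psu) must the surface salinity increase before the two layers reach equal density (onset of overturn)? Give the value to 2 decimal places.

Neutral buoyancy requires −α(T_deep − T_surf) + β(S_deep − S_surf′) = 0.
S_surf′ = S_deep − (α/β)·ΔT = 35.28 − (2.4 × 10⁻⁴/7.6 × 10⁻⁴)·(-10.6) = 38.6274 psu.
Increase required: 38.6274 − 35.21 = 3.4174 psu.

3.42 psu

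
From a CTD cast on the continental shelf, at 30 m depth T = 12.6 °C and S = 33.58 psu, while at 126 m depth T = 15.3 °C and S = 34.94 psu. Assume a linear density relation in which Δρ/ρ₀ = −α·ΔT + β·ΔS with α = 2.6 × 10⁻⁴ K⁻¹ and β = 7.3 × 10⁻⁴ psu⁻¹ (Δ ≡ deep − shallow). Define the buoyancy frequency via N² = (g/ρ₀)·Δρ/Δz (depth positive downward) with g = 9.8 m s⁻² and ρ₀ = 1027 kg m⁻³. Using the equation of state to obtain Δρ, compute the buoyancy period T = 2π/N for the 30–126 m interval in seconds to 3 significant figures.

ΔT = +2.7 K, ΔS = +1.36 psu (deep − shallow).
Δρ/ρ₀ = −αΔT + βΔS = -7.02 × 10⁻⁴ + 9.928 × 10⁻⁴ = 2.908 × 10⁻⁴, so Δρ ≈ 0.2987 kg m⁻³.
N² = (g/ρ₀)·Δρ/Δz = g·(Δρ/ρ₀)/Δz = 9.8 × 2.908 × 10⁻⁴ / 96 = 2.9686 × 10⁻⁵ s⁻².
N = √(2.9686 × 10⁻⁵) = 5.4485 × 10⁻³ rad s⁻¹ → T = 2π/N = 1.1532 × 10³ s ≈ 1.15 × 10³ s.

1.15 × 10³ s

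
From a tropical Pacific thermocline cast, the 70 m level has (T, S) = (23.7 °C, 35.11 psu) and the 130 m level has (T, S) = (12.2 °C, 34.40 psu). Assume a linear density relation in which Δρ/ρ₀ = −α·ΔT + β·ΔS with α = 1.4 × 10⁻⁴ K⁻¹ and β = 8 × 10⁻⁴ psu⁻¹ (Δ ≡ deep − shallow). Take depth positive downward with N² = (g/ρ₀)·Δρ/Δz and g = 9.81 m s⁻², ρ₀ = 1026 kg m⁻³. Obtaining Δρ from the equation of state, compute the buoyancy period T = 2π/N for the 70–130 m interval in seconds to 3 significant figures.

481 s

ΔT = -11.5 K, ΔS = -0.71 psu (deep − shallow).
Δρ/ρ₀ = −αΔT + βΔS = 1.61 × 10⁻³ − 5.68 × 10⁻⁴ = 1.042 × 10⁻³, so Δρ ≈ 1.069 kg m⁻³.
N² = (g/ρ₀)·Δρ/Δz = g·(Δρ/ρ₀)/Δz = 9.81 × 1.042 × 10⁻³ / 60 = 1.7037 × 10⁻⁴ s⁻².
N = √(1.7037 × 10⁻⁴) = 0.013053 rad s⁻¹ → T = 2π/N = 481.36 s ≈ 481 s.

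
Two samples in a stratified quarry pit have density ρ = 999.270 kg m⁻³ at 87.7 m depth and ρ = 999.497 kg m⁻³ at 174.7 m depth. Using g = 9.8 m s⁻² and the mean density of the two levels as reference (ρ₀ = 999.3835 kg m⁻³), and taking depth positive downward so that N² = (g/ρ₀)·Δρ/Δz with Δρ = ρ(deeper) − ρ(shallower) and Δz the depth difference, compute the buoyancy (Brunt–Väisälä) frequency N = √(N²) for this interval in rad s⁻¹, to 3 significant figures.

Δρ = 999.497 − 999.270 = 0.227 kg m⁻³ over Δz = 174.7 − 87.7 = 87 m.
N² = (9.8/999.3835) × (0.227/87) = 2.5586 × 10⁻⁵ s⁻².
N = √(2.5586 × 10⁻⁵) = 5.0583 × 10⁻³ rad s⁻¹ ≈ 5.06 × 10⁻³ rad s⁻¹.

5.06 × 10⁻³ rad s⁻¹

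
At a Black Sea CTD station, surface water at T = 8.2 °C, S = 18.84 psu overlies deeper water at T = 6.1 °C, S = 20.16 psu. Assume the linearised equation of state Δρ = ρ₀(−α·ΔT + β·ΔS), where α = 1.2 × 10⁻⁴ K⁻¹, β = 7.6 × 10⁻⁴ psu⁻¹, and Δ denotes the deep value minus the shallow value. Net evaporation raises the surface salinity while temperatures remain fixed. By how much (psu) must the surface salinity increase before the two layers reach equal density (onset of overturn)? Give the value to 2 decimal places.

Neutral buoyancy requires −α(T_deep − T_surf) + β(S_deep − S_surf′) = 0.
S_surf′ = S_deep − (α/β)·ΔT = 20.16 − (1.2 × 10⁻⁴/7.6 × 10⁻⁴)·(-2.1) = 20.4916 psu.
Increase required: 20.4916 − 18.84 = 1.6516 psu.

1.65 psu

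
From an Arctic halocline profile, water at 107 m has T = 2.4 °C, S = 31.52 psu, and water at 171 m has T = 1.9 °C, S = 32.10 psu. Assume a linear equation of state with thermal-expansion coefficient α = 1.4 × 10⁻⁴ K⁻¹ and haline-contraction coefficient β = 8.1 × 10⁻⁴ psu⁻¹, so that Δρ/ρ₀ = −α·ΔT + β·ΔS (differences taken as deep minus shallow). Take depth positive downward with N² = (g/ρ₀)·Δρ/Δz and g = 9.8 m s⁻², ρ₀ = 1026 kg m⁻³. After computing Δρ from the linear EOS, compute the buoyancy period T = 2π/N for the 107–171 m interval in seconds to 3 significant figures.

691 s

ΔT = -0.5 K, ΔS = +0.58 psu (deep − shallow).
Δρ/ρ₀ = −αΔT + βΔS = 7.00 × 10⁻⁵ + 4.698 × 10⁻⁴ = 5.398 × 10⁻⁴, so Δρ ≈ 0.5538 kg m⁻³.
N² = (g/ρ₀)·Δρ/Δz = g·(Δρ/ρ₀)/Δz = 9.8 × 5.398 × 10⁻⁴ / 64 = 8.2657 × 10⁻⁵ s⁻².
N = √(8.2657 × 10⁻⁵) = 9.0916 × 10⁻³ rad s⁻¹ → T = 2π/N = 691.10 s ≈ 691 s.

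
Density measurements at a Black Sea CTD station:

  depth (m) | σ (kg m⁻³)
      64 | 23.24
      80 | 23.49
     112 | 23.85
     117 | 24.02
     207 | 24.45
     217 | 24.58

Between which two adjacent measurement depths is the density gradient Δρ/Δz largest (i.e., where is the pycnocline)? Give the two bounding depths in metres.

112–117 m

Compute the density gradient over each adjacent pair:
  64–80 m: Δρ/Δz = 0.25/16 = 0.016 kg m⁻⁴
  80–112 m: Δρ/Δz = 0.36/32 = 0.011 kg m⁻⁴
  112–117 m: Δρ/Δz = 0.17/5 = 0.034 kg m⁻⁴
  117–207 m: Δρ/Δz = 0.43/90 = 4.8 × 10⁻³ kg m⁻⁴
  207–217 m: Δρ/Δz = 0.13/10 = 0.013 kg m⁻⁴
The largest gradient is in the 112–117 m interval — the pycnocline.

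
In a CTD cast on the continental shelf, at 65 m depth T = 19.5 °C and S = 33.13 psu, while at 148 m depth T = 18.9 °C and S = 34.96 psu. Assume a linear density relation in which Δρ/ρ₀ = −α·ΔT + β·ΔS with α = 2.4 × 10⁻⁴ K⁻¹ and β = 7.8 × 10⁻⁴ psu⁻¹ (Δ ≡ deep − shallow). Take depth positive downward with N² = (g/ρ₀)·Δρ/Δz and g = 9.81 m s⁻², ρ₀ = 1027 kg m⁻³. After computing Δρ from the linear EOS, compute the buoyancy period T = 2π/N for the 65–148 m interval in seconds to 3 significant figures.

ΔT = -0.6 K, ΔS = +1.83 psu (deep − shallow).
Δρ/ρ₀ = −αΔT + βΔS = 1.44 × 10⁻⁴ + 1.4274 × 10⁻³ = 1.5714 × 10⁻³, so Δρ ≈ 1.614 kg m⁻³.
N² = (g/ρ₀)·Δρ/Δz = g·(Δρ/ρ₀)/Δz = 9.81 × 1.5714 × 10⁻³ / 83 = 1.8573 × 10⁻⁴ s⁻².
N = √(1.8573 × 10⁻⁴) = 0.013628 rad s⁻¹ → T = 2π/N = 461.05 s ≈ 461 s.

461 s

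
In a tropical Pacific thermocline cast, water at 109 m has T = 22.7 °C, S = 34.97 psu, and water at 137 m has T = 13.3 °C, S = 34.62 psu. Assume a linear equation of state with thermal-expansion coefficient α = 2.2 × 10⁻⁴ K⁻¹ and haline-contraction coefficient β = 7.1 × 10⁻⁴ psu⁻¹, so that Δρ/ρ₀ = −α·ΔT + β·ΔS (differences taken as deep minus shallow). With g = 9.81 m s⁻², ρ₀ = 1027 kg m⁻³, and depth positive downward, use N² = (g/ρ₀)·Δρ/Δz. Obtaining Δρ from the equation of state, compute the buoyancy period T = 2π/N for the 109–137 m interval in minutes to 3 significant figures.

4.15 min

ΔT = -9.4 K, ΔS = -0.35 psu (deep − shallow).
Δρ/ρ₀ = −αΔT + βΔS = 2.068 × 10⁻³ − 2.485 × 10⁻⁴ = 1.8195 × 10⁻³, so Δρ ≈ 1.869 kg m⁻³.
N² = (g/ρ₀)·Δρ/Δz = g·(Δρ/ρ₀)/Δz = 9.81 × 1.8195 × 10⁻³ / 28 = 6.3747 × 10⁻⁴ s⁻².
N = √(6.3747 × 10⁻⁴) = 0.025248 rad s⁻¹ → T = 2π/N = 248.86 s = 4.1477 min ≈ 4.15 min.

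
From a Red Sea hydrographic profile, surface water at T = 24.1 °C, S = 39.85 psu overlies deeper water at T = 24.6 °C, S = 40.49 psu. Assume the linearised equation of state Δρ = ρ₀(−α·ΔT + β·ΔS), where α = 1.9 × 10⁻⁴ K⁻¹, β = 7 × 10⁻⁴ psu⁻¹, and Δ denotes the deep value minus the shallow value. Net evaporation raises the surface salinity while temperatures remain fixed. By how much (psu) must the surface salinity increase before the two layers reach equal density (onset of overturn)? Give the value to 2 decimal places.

Neutral buoyancy requires −α(T_deep − T_surf) + β(S_deep − S_surf′) = 0.
S_surf′ = S_deep − (α/β)·ΔT = 40.49 − (1.9 × 10⁻⁴/7 × 10⁻⁴)·(+0.5) = 40.3543 psu.
Increase required: 40.3543 − 39.85 = 0.5043 psu.

0.50 psu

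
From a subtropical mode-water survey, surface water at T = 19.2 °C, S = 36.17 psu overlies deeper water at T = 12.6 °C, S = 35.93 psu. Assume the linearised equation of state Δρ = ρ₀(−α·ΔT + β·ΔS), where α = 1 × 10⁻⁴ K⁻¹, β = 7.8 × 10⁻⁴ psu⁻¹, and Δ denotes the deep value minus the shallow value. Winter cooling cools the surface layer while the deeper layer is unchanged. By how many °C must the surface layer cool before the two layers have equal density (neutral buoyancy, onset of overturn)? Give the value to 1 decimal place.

Neutral buoyancy requires Δρ = 0, i.e. −α(T_deep − T_surf′) + β(S_deep − S_surf) = 0.
T_surf′ = T_deep − (β/α)·ΔS = 12.6 − (7.8 × 10⁻⁴/1 × 10⁻⁴)·(-0.24) = 14.472 °C.
Cooling required: 19.2 − (14.472) = 4.728 °C.

4.7 °C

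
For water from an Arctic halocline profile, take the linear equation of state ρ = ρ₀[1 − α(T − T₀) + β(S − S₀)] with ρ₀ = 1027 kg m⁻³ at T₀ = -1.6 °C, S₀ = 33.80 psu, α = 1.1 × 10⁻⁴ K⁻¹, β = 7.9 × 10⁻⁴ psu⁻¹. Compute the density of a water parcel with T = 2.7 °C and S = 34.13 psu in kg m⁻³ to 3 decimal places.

1026.782 kg m⁻³

T − T₀ = +4.3 K, S − S₀ = +0.33 psu.
Bracket = 1 − α·(+4.3) + β·(+0.33) = 1 + (-2.123 × 10⁻⁴) = 0.9997877.
ρ = 1027 × 0.9997877 = 1026.782 kg m⁻³.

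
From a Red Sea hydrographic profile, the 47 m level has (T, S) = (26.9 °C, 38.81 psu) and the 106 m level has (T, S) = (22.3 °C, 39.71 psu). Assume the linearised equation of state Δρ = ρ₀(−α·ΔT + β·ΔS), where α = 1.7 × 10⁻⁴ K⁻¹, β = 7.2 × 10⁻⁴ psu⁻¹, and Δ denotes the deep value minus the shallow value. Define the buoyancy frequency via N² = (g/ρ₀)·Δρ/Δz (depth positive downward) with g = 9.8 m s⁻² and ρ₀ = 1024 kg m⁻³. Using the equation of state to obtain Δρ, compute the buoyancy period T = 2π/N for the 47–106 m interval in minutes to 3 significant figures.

6.79 min

ΔT = -4.6 K, ΔS = +0.90 psu (deep − shallow).
Δρ/ρ₀ = −αΔT + βΔS = 7.82 × 10⁻⁴ + 6.48 × 10⁻⁴ = 1.43 × 10⁻³, so Δρ ≈ 1.464 kg m⁻³.
N² = (g/ρ₀)·Δρ/Δz = g·(Δρ/ρ₀)/Δz = 9.8 × 1.43 × 10⁻³ / 59 = 2.3753 × 10⁻⁴ s⁻².
N = √(2.3753 × 10⁻⁴) = 0.015412 rad s⁻¹ → T = 2π/N = 407.68 s = 6.7947 min ≈ 6.79 min.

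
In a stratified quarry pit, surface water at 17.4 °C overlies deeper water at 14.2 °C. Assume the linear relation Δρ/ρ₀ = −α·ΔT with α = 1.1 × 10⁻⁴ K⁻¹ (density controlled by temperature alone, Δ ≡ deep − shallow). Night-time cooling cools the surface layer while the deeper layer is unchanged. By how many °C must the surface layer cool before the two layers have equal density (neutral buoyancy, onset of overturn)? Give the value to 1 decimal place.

3.2 °C

With temperature the only control, equal density requires T_surf′ = T_deep.
T_surf′ = 14.2 °C.
Cooling required: 17.4 − 14.2 = 3.2 °C.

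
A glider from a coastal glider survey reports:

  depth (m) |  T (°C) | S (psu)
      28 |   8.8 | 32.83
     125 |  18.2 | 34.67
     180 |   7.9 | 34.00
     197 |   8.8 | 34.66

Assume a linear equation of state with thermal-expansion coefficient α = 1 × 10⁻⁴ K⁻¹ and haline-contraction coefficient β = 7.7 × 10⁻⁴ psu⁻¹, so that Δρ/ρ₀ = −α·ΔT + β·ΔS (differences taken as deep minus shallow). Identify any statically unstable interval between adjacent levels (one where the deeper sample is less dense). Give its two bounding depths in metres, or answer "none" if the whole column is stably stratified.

none

Evaluate Δρ/ρ₀ = −αΔT + βΔS across each adjacent pair:
  28–125 m: −αΔT+βΔS = −(1 × 10⁻⁴)(+9.4)+(7.7 × 10⁻⁴)(+1.84) = 4.8 × 10⁻⁴ → stable
  125–180 m: −αΔT+βΔS = −(1 × 10⁻⁴)(-10.3)+(7.7 × 10⁻⁴)(-0.67) = 5.1 × 10⁻⁴ → stable
  180–197 m: −αΔT+βΔS = −(1 × 10⁻⁴)(+0.9)+(7.7 × 10⁻⁴)(+0.66) = 4.2 × 10⁻⁴ → stable
Every interval has Δρ > 0: the column is stably stratified throughout.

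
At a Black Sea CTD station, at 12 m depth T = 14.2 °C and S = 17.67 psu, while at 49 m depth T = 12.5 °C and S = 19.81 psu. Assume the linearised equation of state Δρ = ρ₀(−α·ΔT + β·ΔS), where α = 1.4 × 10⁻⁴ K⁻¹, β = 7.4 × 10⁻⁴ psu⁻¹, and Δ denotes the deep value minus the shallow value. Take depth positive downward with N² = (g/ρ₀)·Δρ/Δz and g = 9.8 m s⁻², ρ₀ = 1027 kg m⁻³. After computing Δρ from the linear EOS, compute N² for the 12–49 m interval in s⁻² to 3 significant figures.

ΔT = -1.7 K, ΔS = +2.14 psu (deep − shallow).
Δρ/ρ₀ = −αΔT + βΔS = 2.38 × 10⁻⁴ + 1.5836 × 10⁻³ = 1.8216 × 10⁻³, so Δρ ≈ 1.871 kg m⁻³.
N² = (g/ρ₀)·Δρ/Δz = g·(Δρ/ρ₀)/Δz = 9.8 × 1.8216 × 10⁻³ / 37 = 4.8248 × 10⁻⁴ s⁻² ≈ 4.82 × 10⁻⁴ s⁻².

4.82 × 10⁻⁴ s⁻²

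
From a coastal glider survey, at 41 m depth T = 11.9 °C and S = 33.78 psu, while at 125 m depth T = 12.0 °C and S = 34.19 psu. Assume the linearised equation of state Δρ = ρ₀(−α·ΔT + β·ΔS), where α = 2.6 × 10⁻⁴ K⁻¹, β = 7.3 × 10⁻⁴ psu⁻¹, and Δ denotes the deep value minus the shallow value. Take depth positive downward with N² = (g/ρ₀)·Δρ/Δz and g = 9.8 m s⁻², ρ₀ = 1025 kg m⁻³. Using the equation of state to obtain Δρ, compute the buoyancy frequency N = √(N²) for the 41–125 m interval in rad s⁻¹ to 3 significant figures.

5.65 × 10⁻³ rad s⁻¹

ΔT = +0.1 K, ΔS = +0.41 psu (deep − shallow).
Δρ/ρ₀ = −αΔT + βΔS = -2.60 × 10⁻⁵ + 2.993 × 10⁻⁴ = 2.733 × 10⁻⁴, so Δρ ≈ 0.2801 kg m⁻³.
N² = (g/ρ₀)·Δρ/Δz = g·(Δρ/ρ₀)/Δz = 9.8 × 2.733 × 10⁻⁴ / 84 = 3.1885 × 10⁻⁵ s⁻².
N = √(3.1885 × 10⁻⁵) = 5.6467 × 10⁻³ rad s⁻¹ ≈ 5.65 × 10⁻³ rad s⁻¹.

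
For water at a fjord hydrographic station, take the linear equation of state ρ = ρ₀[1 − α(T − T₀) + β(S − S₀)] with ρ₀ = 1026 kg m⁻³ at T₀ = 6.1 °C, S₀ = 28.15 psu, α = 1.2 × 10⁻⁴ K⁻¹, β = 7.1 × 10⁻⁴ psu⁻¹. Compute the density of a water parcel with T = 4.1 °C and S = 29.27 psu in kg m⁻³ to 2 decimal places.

T − T₀ = -2.0 K, S − S₀ = +1.12 psu.
Bracket = 1 − α·(-2.0) + β·(+1.12) = 1 + (1.0352 × 10⁻³) = 1.0010352.
ρ = 1026 × 1.0010352 = 1027.06 kg m⁻³.

1027.06 kg m⁻³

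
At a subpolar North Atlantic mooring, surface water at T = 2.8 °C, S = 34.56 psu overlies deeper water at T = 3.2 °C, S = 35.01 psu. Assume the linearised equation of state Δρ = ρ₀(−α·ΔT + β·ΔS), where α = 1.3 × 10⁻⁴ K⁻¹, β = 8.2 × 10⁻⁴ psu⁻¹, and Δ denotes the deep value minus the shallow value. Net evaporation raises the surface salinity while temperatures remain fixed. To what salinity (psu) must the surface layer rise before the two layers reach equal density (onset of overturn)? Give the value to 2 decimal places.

34.95 psu

Neutral buoyancy requires −α(T_deep − T_surf) + β(S_deep − S_surf′) = 0.
S_surf′ = S_deep − (α/β)·ΔT = 35.01 − (1.3 × 10⁻⁴/8.2 × 10⁻⁴)·(+0.4) = 34.9466 psu.
Increase required: 34.9466 − 34.56 = 0.3866 psu.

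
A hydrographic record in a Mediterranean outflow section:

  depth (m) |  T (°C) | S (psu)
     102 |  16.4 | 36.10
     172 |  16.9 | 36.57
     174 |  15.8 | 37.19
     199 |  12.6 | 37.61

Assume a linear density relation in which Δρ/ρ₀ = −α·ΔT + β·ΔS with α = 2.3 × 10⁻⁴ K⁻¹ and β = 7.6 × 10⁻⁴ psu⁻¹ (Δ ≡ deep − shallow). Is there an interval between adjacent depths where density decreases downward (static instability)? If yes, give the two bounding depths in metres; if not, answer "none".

Evaluate Δρ/ρ₀ = −αΔT + βΔS across each adjacent pair:
  102–172 m: −αΔT+βΔS = −(2.3 × 10⁻⁴)(+0.5)+(7.6 × 10⁻⁴)(+0.47) = 2.4 × 10⁻⁴ → stable
  172–174 m: −αΔT+βΔS = −(2.3 × 10⁻⁴)(-1.1)+(7.6 × 10⁻⁴)(+0.62) = 7.2 × 10⁻⁴ → stable
  174–199 m: −αΔT+βΔS = −(2.3 × 10⁻⁴)(-3.2)+(7.6 × 10⁻⁴)(+0.42) = 1.1 × 10⁻³ → stable
Every interval has Δρ > 0: the column is stably stratified throughout.

none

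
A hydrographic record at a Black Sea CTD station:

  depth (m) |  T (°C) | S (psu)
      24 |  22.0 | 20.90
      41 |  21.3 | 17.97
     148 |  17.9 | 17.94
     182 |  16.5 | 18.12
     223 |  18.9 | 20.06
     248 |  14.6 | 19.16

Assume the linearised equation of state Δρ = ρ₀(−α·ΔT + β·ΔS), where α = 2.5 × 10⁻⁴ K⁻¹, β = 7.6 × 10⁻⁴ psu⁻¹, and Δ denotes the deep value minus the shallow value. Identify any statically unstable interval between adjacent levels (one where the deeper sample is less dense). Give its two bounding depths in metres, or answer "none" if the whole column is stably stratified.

Evaluate Δρ/ρ₀ = −αΔT + βΔS across each adjacent pair:
  24–41 m: −αΔT+βΔS = −(2.5 × 10⁻⁴)(-0.7)+(7.6 × 10⁻⁴)(-2.93) = -2.1 × 10⁻³ → UNSTABLE
  41–148 m: −αΔT+βΔS = −(2.5 × 10⁻⁴)(-3.4)+(7.6 × 10⁻⁴)(-0.03) = 8.3 × 10⁻⁴ → stable
  148–182 m: −αΔT+βΔS = −(2.5 × 10⁻⁴)(-1.4)+(7.6 × 10⁻⁴)(+0.18) = 4.9 × 10⁻⁴ → stable
  182–223 m: −αΔT+βΔS = −(2.5 × 10⁻⁴)(+2.4)+(7.6 × 10⁻⁴)(+1.94) = 8.7 × 10⁻⁴ → stable
  223–248 m: −αΔT+βΔS = −(2.5 × 10⁻⁴)(-4.3)+(7.6 × 10⁻⁴)(-0.90) = 3.9 × 10⁻⁴ → stable
The 24–41 m interval has Δρ < 0: lighter water underlies denser water.

24–41 m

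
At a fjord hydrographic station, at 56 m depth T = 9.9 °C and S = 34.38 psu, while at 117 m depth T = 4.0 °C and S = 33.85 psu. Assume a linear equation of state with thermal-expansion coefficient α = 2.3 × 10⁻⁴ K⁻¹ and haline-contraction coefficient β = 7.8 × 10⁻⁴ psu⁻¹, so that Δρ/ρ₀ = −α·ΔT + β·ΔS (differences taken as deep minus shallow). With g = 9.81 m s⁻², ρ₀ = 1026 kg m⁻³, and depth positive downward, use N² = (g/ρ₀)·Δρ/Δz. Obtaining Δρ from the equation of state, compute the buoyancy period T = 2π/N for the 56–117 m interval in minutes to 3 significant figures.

ΔT = -5.9 K, ΔS = -0.53 psu (deep − shallow).
Δρ/ρ₀ = −αΔT + βΔS = 1.357 × 10⁻³ − 4.134 × 10⁻⁴ = 9.436 × 10⁻⁴, so Δρ ≈ 0.9681 kg m⁻³.
N² = (g/ρ₀)·Δρ/Δz = g·(Δρ/ρ₀)/Δz = 9.81 × 9.436 × 10⁻⁴ / 61 = 1.5175 × 10⁻⁴ s⁻².
N = √(1.5175 × 10⁻⁴) = 0.012319 rad s⁻¹ → T = 2π/N = 510.04 s = 8.5007 min ≈ 8.50 min.

8.50 min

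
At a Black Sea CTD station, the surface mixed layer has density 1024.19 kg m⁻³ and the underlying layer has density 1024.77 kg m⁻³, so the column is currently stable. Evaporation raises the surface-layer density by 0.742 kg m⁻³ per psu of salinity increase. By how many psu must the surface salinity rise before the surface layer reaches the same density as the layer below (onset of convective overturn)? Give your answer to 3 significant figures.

Density deficit of the surface layer: 1024.77 − 1024.19 = 0.58 kg m⁻³.
Required change = 0.58 / 0.742 = 0.782 psu.

0.782 psu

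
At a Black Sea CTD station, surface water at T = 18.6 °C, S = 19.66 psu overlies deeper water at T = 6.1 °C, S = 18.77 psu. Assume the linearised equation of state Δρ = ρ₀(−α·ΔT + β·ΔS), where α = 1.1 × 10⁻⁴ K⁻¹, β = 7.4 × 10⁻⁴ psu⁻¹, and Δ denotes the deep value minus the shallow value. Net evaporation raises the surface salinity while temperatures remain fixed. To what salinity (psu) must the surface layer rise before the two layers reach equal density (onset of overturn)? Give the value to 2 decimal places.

Neutral buoyancy requires −α(T_deep − T_surf) + β(S_deep − S_surf′) = 0.
S_surf′ = S_deep − (α/β)·ΔT = 18.77 − (1.1 × 10⁻⁴/7.4 × 10⁻⁴)·(-12.5) = 20.6281 psu.
Increase required: 20.6281 − 19.66 = 0.9681 psu.

20.63 psu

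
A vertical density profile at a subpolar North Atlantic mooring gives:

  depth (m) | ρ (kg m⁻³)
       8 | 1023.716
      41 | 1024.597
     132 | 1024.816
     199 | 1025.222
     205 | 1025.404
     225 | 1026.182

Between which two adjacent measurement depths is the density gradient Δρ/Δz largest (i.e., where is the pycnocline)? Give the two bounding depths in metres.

205–225 m

Compute the density gradient over each adjacent pair:
  8–41 m: Δρ/Δz = 0.881/33 = 0.027 kg m⁻⁴
  41–132 m: Δρ/Δz = 0.219/91 = 2.4 × 10⁻³ kg m⁻⁴
  132–199 m: Δρ/Δz = 0.406/67 = 6.1 × 10⁻³ kg m⁻⁴
  199–205 m: Δρ/Δz = 0.182/6 = 0.030 kg m⁻⁴
  205–225 m: Δρ/Δz = 0.778/20 = 0.039 kg m⁻⁴
The largest gradient is in the 205–225 m interval — the pycnocline.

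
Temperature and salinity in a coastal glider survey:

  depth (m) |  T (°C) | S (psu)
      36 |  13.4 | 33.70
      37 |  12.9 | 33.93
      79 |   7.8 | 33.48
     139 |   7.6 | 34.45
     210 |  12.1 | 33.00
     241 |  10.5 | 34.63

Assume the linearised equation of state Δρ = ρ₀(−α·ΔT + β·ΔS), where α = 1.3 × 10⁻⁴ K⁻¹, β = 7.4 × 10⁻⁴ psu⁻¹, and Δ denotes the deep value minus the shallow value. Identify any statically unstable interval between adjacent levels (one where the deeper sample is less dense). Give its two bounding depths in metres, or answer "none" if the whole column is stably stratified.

Evaluate Δρ/ρ₀ = −αΔT + βΔS across each adjacent pair:
  36–37 m: −αΔT+βΔS = −(1.3 × 10⁻⁴)(-0.5)+(7.4 × 10⁻⁴)(+0.23) = 2.4 × 10⁻⁴ → stable
  37–79 m: −αΔT+βΔS = −(1.3 × 10⁻⁴)(-5.1)+(7.4 × 10⁻⁴)(-0.45) = 3.3 × 10⁻⁴ → stable
  79–139 m: −αΔT+βΔS = −(1.3 × 10⁻⁴)(-0.2)+(7.4 × 10⁻⁴)(+0.97) = 7.4 × 10⁻⁴ → stable
  139–210 m: −αΔT+βΔS = −(1.3 × 10⁻⁴)(+4.5)+(7.4 × 10⁻⁴)(-1.45) = -1.7 × 10⁻³ → UNSTABLE
  210–241 m: −αΔT+βΔS = −(1.3 × 10⁻⁴)(-1.6)+(7.4 × 10⁻⁴)(+1.63) = 1.4 × 10⁻³ → stable
The 139–210 m interval has Δρ < 0: lighter water underlies denser water.

139–210 m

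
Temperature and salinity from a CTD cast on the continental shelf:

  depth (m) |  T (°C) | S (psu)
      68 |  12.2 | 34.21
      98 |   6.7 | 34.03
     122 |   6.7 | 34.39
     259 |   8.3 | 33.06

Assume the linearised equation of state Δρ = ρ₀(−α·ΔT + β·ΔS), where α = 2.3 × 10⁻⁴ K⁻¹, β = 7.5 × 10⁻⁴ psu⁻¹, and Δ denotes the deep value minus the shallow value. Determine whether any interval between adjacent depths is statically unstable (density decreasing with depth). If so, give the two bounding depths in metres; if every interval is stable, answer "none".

122–259 m

Evaluate Δρ/ρ₀ = −αΔT + βΔS across each adjacent pair:
  68–98 m: −αΔT+βΔS = −(2.3 × 10⁻⁴)(-5.5)+(7.5 × 10⁻⁴)(-0.18) = 1.1 × 10⁻³ → stable
  98–122 m: −αΔT+βΔS = −(2.3 × 10⁻⁴)(+0.0)+(7.5 × 10⁻⁴)(+0.36) = 2.7 × 10⁻⁴ → stable
  122–259 m: −αΔT+βΔS = −(2.3 × 10⁻⁴)(+1.6)+(7.5 × 10⁻⁴)(-1.33) = -1.4 × 10⁻³ → UNSTABLE
The 122–259 m interval has Δρ < 0: lighter water underlies denser water.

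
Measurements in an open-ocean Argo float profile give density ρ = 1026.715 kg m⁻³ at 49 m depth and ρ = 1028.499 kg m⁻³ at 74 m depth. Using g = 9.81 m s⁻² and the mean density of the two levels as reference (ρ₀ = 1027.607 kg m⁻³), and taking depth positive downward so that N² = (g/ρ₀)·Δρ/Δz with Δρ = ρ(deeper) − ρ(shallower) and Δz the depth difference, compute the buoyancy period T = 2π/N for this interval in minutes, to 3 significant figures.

4.01 min

Δρ = 1028.499 − 1026.715 = 1.784 kg m⁻³ over Δz = 74 − 49 = 25 m.
N² = (9.81/1027.607) × (1.784/25) = 6.8123 × 10⁻⁴ s⁻².
N = √(6.8123 × 10⁻⁴) = 0.026100 rad s⁻¹, so T = 2π/N = 240.74 s = 4.0123 min ≈ 4.01 min.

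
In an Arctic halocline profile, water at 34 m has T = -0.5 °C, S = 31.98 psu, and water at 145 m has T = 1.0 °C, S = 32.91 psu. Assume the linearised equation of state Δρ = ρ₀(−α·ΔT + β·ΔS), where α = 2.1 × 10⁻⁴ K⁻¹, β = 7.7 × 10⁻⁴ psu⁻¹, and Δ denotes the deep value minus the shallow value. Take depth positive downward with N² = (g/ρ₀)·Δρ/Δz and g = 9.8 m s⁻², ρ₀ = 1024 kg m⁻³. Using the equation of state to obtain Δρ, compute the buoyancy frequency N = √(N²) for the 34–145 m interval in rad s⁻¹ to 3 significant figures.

ΔT = +1.5 K, ΔS = +0.93 psu (deep − shallow).
Δρ/ρ₀ = −αΔT + βΔS = -3.15 × 10⁻⁴ + 7.161 × 10⁻⁴ = 4.011 × 10⁻⁴, so Δρ ≈ 0.4107 kg m⁻³.
N² = (g/ρ₀)·Δρ/Δz = g·(Δρ/ρ₀)/Δz = 9.8 × 4.011 × 10⁻⁴ / 111 = 3.5412 × 10⁻⁵ s⁻².
N = √(3.5412 × 10⁻⁵) = 5.9508 × 10⁻³ rad s⁻¹ ≈ 5.95 × 10⁻³ rad s⁻¹.

5.95 × 10⁻³ rad s⁻¹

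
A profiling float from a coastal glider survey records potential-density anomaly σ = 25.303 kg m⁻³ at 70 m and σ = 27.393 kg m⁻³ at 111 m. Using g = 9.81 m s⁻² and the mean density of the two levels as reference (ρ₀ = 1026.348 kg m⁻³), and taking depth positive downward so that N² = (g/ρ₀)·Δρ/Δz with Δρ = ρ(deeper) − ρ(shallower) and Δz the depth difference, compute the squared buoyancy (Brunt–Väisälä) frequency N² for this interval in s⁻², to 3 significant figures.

4.87 × 10⁻⁴ s⁻²

Δρ = 1027.393 − 1025.303 = 2.090 kg m⁻³ over Δz = 111 − 70 = 41 m.
N² = (9.81/1026.348) × (2.090/41) = 4.8723 × 10⁻⁴ s⁻² ≈ 4.87 × 10⁻⁴ s⁻².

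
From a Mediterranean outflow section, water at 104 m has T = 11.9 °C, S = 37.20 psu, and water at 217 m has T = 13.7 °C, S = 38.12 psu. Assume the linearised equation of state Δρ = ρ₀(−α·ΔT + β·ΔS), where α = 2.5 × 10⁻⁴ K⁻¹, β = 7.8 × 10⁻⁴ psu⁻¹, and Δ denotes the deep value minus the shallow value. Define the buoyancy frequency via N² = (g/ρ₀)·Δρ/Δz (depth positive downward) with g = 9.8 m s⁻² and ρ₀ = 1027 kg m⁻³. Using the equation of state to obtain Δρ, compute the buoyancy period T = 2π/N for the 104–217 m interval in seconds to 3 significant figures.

1.30 × 10³ s

ΔT = +1.8 K, ΔS = +0.92 psu (deep − shallow).
Δρ/ρ₀ = −αΔT + βΔS = -4.50 × 10⁻⁴ + 7.176 × 10⁻⁴ = 2.676 × 10⁻⁴, so Δρ ≈ 0.2748 kg m⁻³.
N² = (g/ρ₀)·Δρ/Δz = g·(Δρ/ρ₀)/Δz = 9.8 × 2.676 × 10⁻⁴ / 113 = 2.3208 × 10⁻⁵ s⁻².
N = √(2.3208 × 10⁻⁵) = 4.8175 × 10⁻³ rad s⁻¹ → T = 2π/N = 1.3042 × 10³ s ≈ 1.30 × 10³ s.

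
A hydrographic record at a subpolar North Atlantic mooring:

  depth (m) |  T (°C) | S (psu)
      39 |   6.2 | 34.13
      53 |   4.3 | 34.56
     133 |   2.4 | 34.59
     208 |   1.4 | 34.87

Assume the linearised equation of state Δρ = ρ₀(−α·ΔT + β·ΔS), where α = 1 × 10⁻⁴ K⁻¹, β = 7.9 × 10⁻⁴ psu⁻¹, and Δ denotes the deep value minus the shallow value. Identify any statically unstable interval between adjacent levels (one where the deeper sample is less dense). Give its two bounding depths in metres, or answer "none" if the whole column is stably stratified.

none

Evaluate Δρ/ρ₀ = −αΔT + βΔS across each adjacent pair:
  39–53 m: −αΔT+βΔS = −(1 × 10⁻⁴)(-1.9)+(7.9 × 10⁻⁴)(+0.43) = 5.3 × 10⁻⁴ → stable
  53–133 m: −αΔT+βΔS = −(1 × 10⁻⁴)(-1.9)+(7.9 × 10⁻⁴)(+0.03) = 2.1 × 10⁻⁴ → stable
  133–208 m: −αΔT+βΔS = −(1 × 10⁻⁴)(-1.0)+(7.9 × 10⁻⁴)(+0.28) = 3.2 × 10⁻⁴ → stable
Every interval has Δρ > 0: the column is stably stratified throughout.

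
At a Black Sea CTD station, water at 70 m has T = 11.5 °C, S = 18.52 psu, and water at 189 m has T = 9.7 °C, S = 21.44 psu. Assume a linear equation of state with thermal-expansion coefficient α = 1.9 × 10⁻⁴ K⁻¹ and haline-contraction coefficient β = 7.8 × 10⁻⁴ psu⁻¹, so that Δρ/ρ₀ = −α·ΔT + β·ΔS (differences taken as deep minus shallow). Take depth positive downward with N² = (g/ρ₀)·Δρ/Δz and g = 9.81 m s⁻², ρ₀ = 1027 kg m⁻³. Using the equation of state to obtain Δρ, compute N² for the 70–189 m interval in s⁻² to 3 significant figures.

2.16 × 10⁻⁴ s⁻²

ΔT = -1.8 K, ΔS = +2.92 psu (deep − shallow).
Δρ/ρ₀ = −αΔT + βΔS = 3.42 × 10⁻⁴ + 2.2776 × 10⁻³ = 2.6196 × 10⁻³, so Δρ ≈ 2.690 kg m⁻³.
N² = (g/ρ₀)·Δρ/Δz = g·(Δρ/ρ₀)/Δz = 9.81 × 2.6196 × 10⁻³ / 119 = 2.1595 × 10⁻⁴ s⁻² ≈ 2.16 × 10⁻⁴ s⁻².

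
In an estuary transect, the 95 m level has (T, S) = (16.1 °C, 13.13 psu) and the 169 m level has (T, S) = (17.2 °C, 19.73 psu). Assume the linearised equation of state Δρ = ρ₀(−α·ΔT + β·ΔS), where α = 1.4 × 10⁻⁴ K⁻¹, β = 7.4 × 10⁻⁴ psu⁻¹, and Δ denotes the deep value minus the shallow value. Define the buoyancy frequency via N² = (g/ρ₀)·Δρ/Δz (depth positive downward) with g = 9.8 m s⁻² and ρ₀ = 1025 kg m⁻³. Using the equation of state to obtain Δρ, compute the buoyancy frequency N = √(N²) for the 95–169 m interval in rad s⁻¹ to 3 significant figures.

ΔT = +1.1 K, ΔS = +6.60 psu (deep − shallow).
Δρ/ρ₀ = −αΔT + βΔS = -1.54 × 10⁻⁴ + 4.884 × 10⁻³ = 4.73 × 10⁻³, so Δρ ≈ 4.848 kg m⁻³.
N² = (g/ρ₀)·Δρ/Δz = g·(Δρ/ρ₀)/Δz = 9.8 × 4.73 × 10⁻³ / 74 = 6.2641 × 10⁻⁴ s⁻².
N = √(6.2641 × 10⁻⁴) = 0.025028 rad s⁻¹ ≈ 0.0250 rad s⁻¹.

0.0250 rad s⁻¹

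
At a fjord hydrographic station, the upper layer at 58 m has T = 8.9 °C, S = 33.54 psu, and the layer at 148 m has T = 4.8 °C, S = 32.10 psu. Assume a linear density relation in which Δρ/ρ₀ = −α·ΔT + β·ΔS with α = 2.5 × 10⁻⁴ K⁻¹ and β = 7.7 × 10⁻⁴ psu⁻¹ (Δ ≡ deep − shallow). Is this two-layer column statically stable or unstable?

unstable

ΔT = 4.8 − 8.9 = -4.1 K and ΔS = 32.10 − 33.54 = -1.44 psu (deep − shallow).
−αΔT = 1.025 × 10⁻³; βΔS = -1.1088 × 10⁻³; sum Δρ/ρ₀ = -8.38 × 10⁻⁵.
Δρ/ρ₀ < 0, so Δρ < 0: deeper water is lighter → statically unstable; the column would overturn.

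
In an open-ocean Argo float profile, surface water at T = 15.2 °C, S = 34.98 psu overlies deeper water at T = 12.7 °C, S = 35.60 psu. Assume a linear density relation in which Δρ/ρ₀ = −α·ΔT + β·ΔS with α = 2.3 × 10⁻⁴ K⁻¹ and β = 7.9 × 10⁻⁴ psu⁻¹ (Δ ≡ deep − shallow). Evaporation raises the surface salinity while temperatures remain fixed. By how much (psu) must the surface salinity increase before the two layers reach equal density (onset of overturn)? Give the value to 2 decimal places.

1.35 psu

Neutral buoyancy requires −α(T_deep − T_surf) + β(S_deep − S_surf′) = 0.
S_surf′ = S_deep − (α/β)·ΔT = 35.60 − (2.3 × 10⁻⁴/7.9 × 10⁻⁴)·(-2.5) = 36.3278 psu.
Increase required: 36.3278 − 34.98 = 1.3478 psu.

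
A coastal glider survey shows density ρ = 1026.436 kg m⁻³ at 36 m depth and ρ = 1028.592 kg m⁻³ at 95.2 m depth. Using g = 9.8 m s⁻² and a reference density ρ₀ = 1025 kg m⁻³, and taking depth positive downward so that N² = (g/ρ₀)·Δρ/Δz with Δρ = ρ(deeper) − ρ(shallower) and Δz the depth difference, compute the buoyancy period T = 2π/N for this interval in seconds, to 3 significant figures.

337 s

Δρ = 1028.592 − 1026.436 = 2.156 kg m⁻³ over Δz = 95.2 − 36 = 59.2 m.
N² = (9.8/1025) × (2.156/59.2) = 3.4820 × 10⁻⁴ s⁻².
N = √(3.4820 × 10⁻⁴) = 0.018660 rad s⁻¹, so T = 2π/N = 336.72 s ≈ 337 s.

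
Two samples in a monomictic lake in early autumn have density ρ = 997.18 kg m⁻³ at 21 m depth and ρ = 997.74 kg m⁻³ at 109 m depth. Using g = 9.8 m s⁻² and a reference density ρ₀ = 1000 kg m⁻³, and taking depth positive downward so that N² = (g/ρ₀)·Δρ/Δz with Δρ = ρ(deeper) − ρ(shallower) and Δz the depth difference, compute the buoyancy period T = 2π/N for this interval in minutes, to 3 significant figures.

13.3 min

Δρ = 997.74 − 997.18 = 0.56 kg m⁻³ over Δz = 109 − 21 = 88 m.
N² = (9.8/1000) × (0.56/88) = 6.2364 × 10⁻⁵ s⁻².
N = √(6.2364 × 10⁻⁵) = 7.8971 × 10⁻³ rad s⁻¹, so T = 2π/N = 795.63 s = 13.261 min ≈ 13.3 min.
N² > 0, so the interval is statically stable.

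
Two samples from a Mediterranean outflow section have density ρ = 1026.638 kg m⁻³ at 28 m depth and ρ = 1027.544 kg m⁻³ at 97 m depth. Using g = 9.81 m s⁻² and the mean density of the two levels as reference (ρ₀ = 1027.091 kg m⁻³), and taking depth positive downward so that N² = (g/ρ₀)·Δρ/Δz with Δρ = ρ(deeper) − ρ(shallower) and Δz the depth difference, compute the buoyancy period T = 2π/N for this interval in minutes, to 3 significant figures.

Δρ = 1027.544 − 1026.638 = 0.906 kg m⁻³ over Δz = 97 − 28 = 69 m.
N² = (9.81/1027.091) × (0.906/69) = 1.2541 × 10⁻⁴ s⁻².
N = √(1.2541 × 10⁻⁴) = 0.011199 rad s⁻¹, so T = 2π/N = 561.05 s = 9.3508 min ≈ 9.35 min.

9.35 min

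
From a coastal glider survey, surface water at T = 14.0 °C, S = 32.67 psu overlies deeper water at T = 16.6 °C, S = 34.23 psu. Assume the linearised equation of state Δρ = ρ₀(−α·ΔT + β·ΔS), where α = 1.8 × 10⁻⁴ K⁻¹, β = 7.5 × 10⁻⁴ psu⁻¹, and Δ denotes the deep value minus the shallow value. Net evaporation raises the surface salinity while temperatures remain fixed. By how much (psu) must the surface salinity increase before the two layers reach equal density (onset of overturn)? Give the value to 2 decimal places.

Neutral buoyancy requires −α(T_deep − T_surf) + β(S_deep − S_surf′) = 0.
S_surf′ = S_deep − (α/β)·ΔT = 34.23 − (1.8 × 10⁻⁴/7.5 × 10⁻⁴)·(+2.6) = 33.6060 psu.
Increase required: 33.6060 − 32.67 = 0.9360 psu.

0.94 psu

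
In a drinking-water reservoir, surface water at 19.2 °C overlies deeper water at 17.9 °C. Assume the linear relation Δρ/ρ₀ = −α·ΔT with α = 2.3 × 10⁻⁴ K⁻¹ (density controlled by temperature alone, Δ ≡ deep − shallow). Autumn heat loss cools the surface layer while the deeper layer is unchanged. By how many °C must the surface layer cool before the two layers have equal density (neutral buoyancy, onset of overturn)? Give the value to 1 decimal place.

1.3 °C

With temperature the only control, equal density requires T_surf′ = T_deep.
T_surf′ = 17.9 °C.
Cooling required: 19.2 − 17.9 = 1.3 °C.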